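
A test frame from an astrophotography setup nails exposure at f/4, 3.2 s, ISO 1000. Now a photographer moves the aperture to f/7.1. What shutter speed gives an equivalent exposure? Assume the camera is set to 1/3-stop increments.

Aperture: f/4 → f/4.5 → f/5 → f/5.6 → f/6.3 → f/7.1 — 1 2/3 stops narrower (darker).
Need 1 2/3 stops brighter from the shutter speed: 3.2 → 4 → 5 → 6 → 8 → 10.

10 s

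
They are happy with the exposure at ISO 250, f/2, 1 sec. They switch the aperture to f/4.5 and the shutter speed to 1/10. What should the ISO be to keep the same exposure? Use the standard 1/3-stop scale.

ISO 12800

Aperture: f/2 → f/2.2 → f/2.5 → f/2.8 → f/3.2 → f/3.5 → f/4 → f/4.5 — 2 1/3 stops stopped down (darker).
Shutter speed: 1 → 0.8 → 0.6 → 0.5 → 0.4 → 0.3 → 1/4 → 1/5 → 1/6 → 1/8 → 1/10 — 3 1/3 stops faster (darker).
Net change so far: 5 2/3 stops darker. Offset with the ISO: 250 → 320 → 400 → 500 → 640 → 800 → 1000 → 1250 → 1600 → 2000 → 2500 → 3200 → 4000 → 5000 → 6400 → 8000 → 10000 → 12800.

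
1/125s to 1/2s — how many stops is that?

6 stops

1/125 → 1/60 → 1/30 → 1/15 → 1/8 → 1/4 → 1/2 — count the steps: 6 stops.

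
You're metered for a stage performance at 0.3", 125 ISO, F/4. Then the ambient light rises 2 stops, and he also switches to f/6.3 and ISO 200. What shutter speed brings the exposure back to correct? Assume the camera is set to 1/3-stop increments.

Scene light: 2 stops brighter.
Aperture: f/4 → f/4.5 → f/5 → f/5.6 → f/6.3 — 1 1/3 stops smaller aperture (darker).
ISO: 125 → 160 → 200 — 2/3 stop higher (brighter).
Net so far: 1 1/3 stops brighter. Shutter speed: 0.3 → 1/4 → 1/5 → 1/6 → 1/8.

1/8s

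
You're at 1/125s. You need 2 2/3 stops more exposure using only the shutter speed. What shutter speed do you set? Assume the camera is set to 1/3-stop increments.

Shutter speed: 1/125 → 1/100 → 1/80 → 1/60 → 1/50 → 1/40 → 1/30 → 1/25 → 1/20 — 2 2/3 stops slower (brighter).

1/20s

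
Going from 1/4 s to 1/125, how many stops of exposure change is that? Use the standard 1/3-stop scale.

1/4 → 1/5 → 1/6 → 1/8 → 1/10 → 1/13 → 1/15 → 1/20 → 1/25 → 1/30 → 1/40 → 1/50 → 1/60 → 1/80 → 1/100 → 1/125 — count the steps: 15 third-stops = 5 stops.

5 stops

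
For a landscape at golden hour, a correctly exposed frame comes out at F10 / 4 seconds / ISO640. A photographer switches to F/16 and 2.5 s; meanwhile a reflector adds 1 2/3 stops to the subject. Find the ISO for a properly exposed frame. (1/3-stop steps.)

Scene light: 1 2/3 stops brighter.
Aperture: f/10 → f/11 → f/13 → f/14 → f/16 — 1 1/3 stops narrower (darker).
Shutter speed: 4 → 3.2 → 2.5 — 2/3 stop faster (darker).
Net so far: 1/3 stop darker. ISO: 640 → 800.

ISO 800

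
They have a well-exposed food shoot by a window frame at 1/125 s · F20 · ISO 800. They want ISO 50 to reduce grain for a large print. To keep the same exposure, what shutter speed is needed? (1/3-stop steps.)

1/8s

ISO: 800 → 640 → 500 → 400 → 320 → 250 → 200 → 160 → 125 → 100 → 80 → 64 → 50 — 4 stops dropped (darker).
Need 4 stops brighter from the shutter speed: 1/125 → 1/100 → 1/80 → 1/60 → 1/50 → 1/40 → 1/30 → 1/25 → 1/20 → 1/15 → 1/13 → 1/10 → 1/8.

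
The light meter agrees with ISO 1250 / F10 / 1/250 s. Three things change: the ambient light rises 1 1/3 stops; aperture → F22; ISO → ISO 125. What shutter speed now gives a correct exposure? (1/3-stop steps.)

Scene light: 1 1/3 stops brighter.
Aperture: f/10 → f/11 → f/13 → f/14 → f/16 → f/18 → f/20 → f/22 — 2 1/3 stops stopped down (darker).
ISO: 1250 → 1000 → 800 → 640 → 500 → 400 → 320 → 250 → 200 → 160 → 125 — 3 1/3 stops dropped (darker).
Net so far: 4 1/3 stops darker. Shutter speed: 1/250 → 1/200 → 1/160 → 1/125 → 1/100 → 1/80 → 1/60 → 1/50 → 1/40 → 1/30 → 1/25 → 1/20 → 1/15 → 1/13.

1/13s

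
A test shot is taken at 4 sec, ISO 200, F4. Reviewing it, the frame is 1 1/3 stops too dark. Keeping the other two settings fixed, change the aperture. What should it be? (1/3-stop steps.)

Underexposed by 1 1/3 stops → need 1 1/3 stops brighter.
Aperture: f/4 → f/3.5 → f/3.2 → f/2.8 → f/2.5.

f/2.5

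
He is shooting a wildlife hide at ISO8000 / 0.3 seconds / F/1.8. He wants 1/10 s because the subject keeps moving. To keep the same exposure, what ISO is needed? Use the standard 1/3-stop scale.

ISO 25600

Shutter speed: 0.3 → 1/4 → 1/5 → 1/6 → 1/8 → 1/10 — 1 2/3 stops faster (darker).
Need 1 2/3 stops brighter from the ISO: 8000 → 10000 → 12800 → 16000 → 20000 → 25600.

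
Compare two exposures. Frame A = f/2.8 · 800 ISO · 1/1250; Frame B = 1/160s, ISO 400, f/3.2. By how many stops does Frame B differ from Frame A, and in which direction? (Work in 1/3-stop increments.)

Aperture: f/2.8 → f/3.2 — 1/3 stop stopped down (darker).
Shutter speed: 1/1250 → 1/1000 → 1/800 → 1/640 → 1/500 → 1/400 → 1/320 → 1/250 → 1/200 → 1/160 — 3 stops slower (brighter).
ISO: 800 → 640 → 500 → 400 — 1 stop dropped (darker).
Net: −1/3 +3 −1 = +1 2/3 stops.

1 2/3 stops brighter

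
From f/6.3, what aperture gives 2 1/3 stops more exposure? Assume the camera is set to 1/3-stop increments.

f/2.8

Aperture: f/6.3 → f/5.6 → f/5 → f/4.5 → f/4 → f/3.5 → f/3.2 → f/2.8 — 2 1/3 stops larger aperture (brighter).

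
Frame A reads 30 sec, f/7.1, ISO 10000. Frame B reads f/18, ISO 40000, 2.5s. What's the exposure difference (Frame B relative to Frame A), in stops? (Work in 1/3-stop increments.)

4 1/3 stops darker

Aperture: f/7.1 → f/8 → f/9 → f/10 → f/11 → f/13 → f/14 → f/16 → f/18 — 2 2/3 stops stopped down (darker).
Shutter speed: 30 → 25 → 20 → 15 → 13 → 10 → 8 → 6 → 5 → 4 → 3.2 → 2.5 — 3 2/3 stops shorter (darker).
ISO: 10000 → 12800 → 16000 → 20000 → 25600 → 32000 → 40000 — 2 stops higher (brighter).
Net: −2 2/3 −3 2/3 +2 = −4 1/3 stops.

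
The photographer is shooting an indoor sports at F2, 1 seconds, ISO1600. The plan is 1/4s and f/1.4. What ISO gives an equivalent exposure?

Shutter speed: 1 → 1/2 → 1/4 — 2 stops faster (darker).
Aperture: f/2 → f/1.4 — 1 stop larger aperture (brighter).
Net change so far: 1 stop darker. Offset with the ISO: 1600 → 3200.

ISO 3200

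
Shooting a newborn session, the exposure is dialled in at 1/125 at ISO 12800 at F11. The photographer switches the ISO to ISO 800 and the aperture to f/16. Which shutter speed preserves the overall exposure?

ISO: 12800 → 6400 → 3200 → 1600 → 800 — 4 stops lower (darker).
Aperture: f/11 → f/16 — 1 stop smaller aperture (darker).
Net change so far: 5 stops darker. Offset with the shutter speed: 1/125 → 1/60 → 1/30 → 1/15 → 1/8 → 1/4.

1/4s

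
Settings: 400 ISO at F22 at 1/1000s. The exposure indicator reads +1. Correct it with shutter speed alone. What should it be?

Overexposed by 1 stop → need 1 stop darker.
Shutter speed: 1/1000 → 1/2000.

1/2000s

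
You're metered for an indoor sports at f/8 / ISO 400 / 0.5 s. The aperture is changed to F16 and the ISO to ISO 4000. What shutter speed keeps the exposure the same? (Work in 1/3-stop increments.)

1/5s

Aperture: f/8 → f/9 → f/10 → f/11 → f/13 → f/14 → f/16 — 2 stops smaller aperture (darker).
ISO: 400 → 500 → 640 → 800 → 1000 → 1250 → 1600 → 2000 → 2500 → 3200 → 4000 — 3 1/3 stops raised (brighter).
Net change so far: 1 1/3 stops brighter. Offset with the shutter speed: 0.5 → 0.4 → 0.3 → 1/4 → 1/5.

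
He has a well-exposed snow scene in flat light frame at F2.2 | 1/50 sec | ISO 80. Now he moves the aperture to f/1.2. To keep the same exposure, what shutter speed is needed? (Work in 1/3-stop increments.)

Aperture: f/2.2 → f/2 → f/1.8 → f/1.6 → f/1.4 → f/1.2 — 1 2/3 stops opened up (brighter).
Need 1 2/3 stops darker from the shutter speed: 1/50 → 1/60 → 1/80 → 1/100 → 1/125 → 1/160.

1/160s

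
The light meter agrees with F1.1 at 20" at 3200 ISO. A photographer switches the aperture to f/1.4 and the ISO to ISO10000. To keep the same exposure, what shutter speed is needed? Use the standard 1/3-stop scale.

Aperture: f/1.1 → f/1.2 → f/1.4 — 2/3 stop smaller aperture (darker).
ISO: 3200 → 4000 → 5000 → 6400 → 8000 → 10000 — 1 2/3 stops raised (brighter).
Net change so far: 1 stop brighter. Offset with the shutter speed: 20 → 15 → 13 → 10.

10 s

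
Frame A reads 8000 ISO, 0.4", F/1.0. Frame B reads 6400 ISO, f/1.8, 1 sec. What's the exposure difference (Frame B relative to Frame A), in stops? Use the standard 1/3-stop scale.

2/3 stop darker

Aperture: f/1.0 → f/1.1 → f/1.2 → f/1.4 → f/1.6 → f/1.8 — 1 2/3 stops stopped down (darker).
Shutter speed: 0.4 → 0.5 → 0.6 → 0.8 → 1 — 1 1/3 stops longer (brighter).
ISO: 8000 → 6400 — 1/3 stop lower (darker).
Net: −1 2/3 +1 1/3 −1/3 = −2/3 stops.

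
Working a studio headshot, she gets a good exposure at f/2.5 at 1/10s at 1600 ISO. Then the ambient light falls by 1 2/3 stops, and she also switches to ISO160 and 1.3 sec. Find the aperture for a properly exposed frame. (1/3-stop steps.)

f/1.6

Scene light: 1 2/3 stops darker.
ISO: 1600 → 1250 → 1000 → 800 → 640 → 500 → 400 → 320 → 250 → 200 → 160 — 3 1/3 stops lower (darker).
Shutter speed: 1/10 → 1/8 → 1/6 → 1/5 → 1/4 → 0.3 → 0.4 → 0.5 → 0.6 → 0.8 → 1 → 1.3 — 3 2/3 stops longer (brighter).
Net so far: 1 1/3 stops darker. Aperture: f/2.5 → f/2.2 → f/2 → f/1.8 → f/1.6.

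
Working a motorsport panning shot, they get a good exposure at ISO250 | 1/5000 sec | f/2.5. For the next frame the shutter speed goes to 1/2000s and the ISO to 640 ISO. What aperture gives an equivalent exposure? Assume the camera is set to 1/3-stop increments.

Shutter speed: 1/5000 → 1/4000 → 1/3200 → 1/2500 → 1/2000 — 1 1/3 stops longer (brighter).
ISO: 250 → 320 → 400 → 500 → 640 — 1 1/3 stops raised (brighter).
Net change so far: 2 2/3 stops brighter. Offset with the aperture: f/2.5 → f/2.8 → f/3.2 → f/3.5 → f/4 → f/4.5 → f/5 → f/5.6 → f/6.3.

f/6.3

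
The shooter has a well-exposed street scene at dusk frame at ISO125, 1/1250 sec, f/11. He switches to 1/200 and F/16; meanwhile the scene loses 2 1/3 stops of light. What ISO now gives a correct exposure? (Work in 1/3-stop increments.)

Scene light: 2 1/3 stops darker.
Shutter speed: 1/1250 → 1/1000 → 1/800 → 1/640 → 1/500 → 1/400 → 1/320 → 1/250 → 1/200 — 2 2/3 stops slower (brighter).
Aperture: f/11 → f/13 → f/14 → f/16 — 1 stop narrower (darker).
Net so far: 2/3 stop darker. ISO: 125 → 160 → 200.

ISO 200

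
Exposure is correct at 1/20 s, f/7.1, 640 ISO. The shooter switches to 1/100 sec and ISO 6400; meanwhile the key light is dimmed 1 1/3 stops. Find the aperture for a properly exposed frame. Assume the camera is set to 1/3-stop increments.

f/6.3

Scene light: 1 1/3 stops darker.
Shutter speed: 1/20 → 1/25 → 1/30 → 1/40 → 1/50 → 1/60 → 1/80 → 1/100 — 2 1/3 stops shorter (darker).
ISO: 640 → 800 → 1000 → 1250 → 1600 → 2000 → 2500 → 3200 → 4000 → 5000 → 6400 — 3 1/3 stops higher (brighter).
Net so far: 1/3 stop darker. Aperture: f/7.1 → f/6.3.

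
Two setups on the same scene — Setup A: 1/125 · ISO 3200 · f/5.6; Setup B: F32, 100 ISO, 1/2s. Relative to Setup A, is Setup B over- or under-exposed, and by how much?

Aperture: f/5.6 → f/8 → f/11 → f/16 → f/22 → f/32 — 5 stops smaller aperture (darker).
Shutter speed: 1/125 → 1/60 → 1/30 → 1/15 → 1/8 → 1/4 → 1/2 — 6 stops longer (brighter).
ISO: 3200 → 1600 → 800 → 400 → 200 → 100 — 5 stops lower (darker).
Net: −5 +6 −5 = −4 stops.

4 stops darker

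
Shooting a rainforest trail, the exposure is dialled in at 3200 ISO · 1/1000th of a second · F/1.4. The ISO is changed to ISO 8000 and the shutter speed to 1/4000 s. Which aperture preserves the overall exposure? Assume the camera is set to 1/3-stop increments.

f/1.1

ISO: 3200 → 4000 → 5000 → 6400 → 8000 — 1 1/3 stops raised (brighter).
Shutter speed: 1/1000 → 1/1250 → 1/1600 → 1/2000 → 1/2500 → 1/3200 → 1/4000 — 2 stops faster (darker).
Net change so far: 2/3 stop darker. Offset with the aperture: f/1.4 → f/1.2 → f/1.1.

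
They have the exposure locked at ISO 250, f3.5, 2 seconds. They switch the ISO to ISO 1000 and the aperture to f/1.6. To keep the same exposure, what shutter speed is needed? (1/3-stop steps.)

ISO: 250 → 320 → 400 → 500 → 640 → 800 → 1000 — 2 stops higher (brighter).
Aperture: f/3.5 → f/3.2 → f/2.8 → f/2.5 → f/2.2 → f/2 → f/1.8 → f/1.6 — 2 1/3 stops opened up (brighter).
Net change so far: 4 1/3 stops brighter. Offset with the shutter speed: 2 → 1.6 → 1.3 → 1 → 0.8 → 0.6 → 0.5 → 0.4 → 0.3 → 1/4 → 1/5 → 1/6 → 1/8 → 1/10.

1/10s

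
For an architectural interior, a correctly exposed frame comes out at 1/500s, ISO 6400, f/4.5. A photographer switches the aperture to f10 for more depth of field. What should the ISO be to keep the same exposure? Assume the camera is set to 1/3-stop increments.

Aperture: f/4.5 → f/5 → f/5.6 → f/6.3 → f/7.1 → f/8 → f/9 → f/10 — 2 1/3 stops smaller aperture (darker).
Need 2 1/3 stops brighter from the ISO: 6400 → 8000 → 10000 → 12800 → 16000 → 20000 → 25600 → 32000.

ISO 32000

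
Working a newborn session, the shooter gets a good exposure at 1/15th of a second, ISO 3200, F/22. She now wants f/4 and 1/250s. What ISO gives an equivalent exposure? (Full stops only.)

Aperture: f/22 → f/16 → f/11 → f/8 → f/5.6 → f/4 — 5 stops opened up (brighter).
Shutter speed: 1/15 → 1/30 → 1/60 → 1/125 → 1/250 — 4 stops shorter (darker).
Net change so far: 1 stop brighter. Offset with the ISO: 3200 → 1600.

ISO 1600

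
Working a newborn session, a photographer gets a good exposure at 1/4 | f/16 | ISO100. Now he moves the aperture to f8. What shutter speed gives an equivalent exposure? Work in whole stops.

1/15s

Aperture: f/16 → f/11 → f/8 — 2 stops wider (brighter).
Need 2 stops darker from the shutter speed: 1/4 → 1/8 → 1/15.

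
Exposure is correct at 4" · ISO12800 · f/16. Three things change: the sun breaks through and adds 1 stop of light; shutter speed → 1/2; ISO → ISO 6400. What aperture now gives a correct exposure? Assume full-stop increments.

f/5.6

Scene light: 1 stop brighter.
Shutter speed: 4 → 2 → 1 → 1/2 — 3 stops shorter (darker).
ISO: 12800 → 6400 — 1 stop dropped (darker).
Net so far: 3 stops darker. Aperture: f/16 → f/11 → f/8 → f/5.6.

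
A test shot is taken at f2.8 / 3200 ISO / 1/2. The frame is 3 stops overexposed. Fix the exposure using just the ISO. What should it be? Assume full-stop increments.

ISO 400

Overexposed by 3 stops → need 3 stops darker.
ISO: 3200 → 1600 → 800 → 400.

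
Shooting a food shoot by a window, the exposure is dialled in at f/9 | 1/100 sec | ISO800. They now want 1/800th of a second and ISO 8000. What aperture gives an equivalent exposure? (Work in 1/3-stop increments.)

f/10

Shutter speed: 1/100 → 1/125 → 1/160 → 1/200 → 1/250 → 1/320 → 1/400 → 1/500 → 1/640 → 1/800 — 3 stops shorter (darker).
ISO: 800 → 1000 → 1250 → 1600 → 2000 → 2500 → 3200 → 4000 → 5000 → 6400 → 8000 — 3 1/3 stops higher (brighter).
Net change so far: 1/3 stop brighter. Offset with the aperture: f/9 → f/10.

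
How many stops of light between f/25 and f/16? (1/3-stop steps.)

1 1/3 stops

f/25 → f/22 → f/20 → f/18 → f/16 — count the steps: 4 third-stops = 1 1/3 stops.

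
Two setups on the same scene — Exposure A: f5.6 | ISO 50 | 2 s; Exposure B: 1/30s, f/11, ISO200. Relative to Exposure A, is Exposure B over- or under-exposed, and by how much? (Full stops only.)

Aperture: f/5.6 → f/8 → f/11 — 2 stops narrower (darker).
Shutter speed: 2 → 1 → 1/2 → 1/4 → 1/8 → 1/15 → 1/30 — 6 stops faster (darker).
ISO: 50 → 100 → 200 — 2 stops raised (brighter).
Net: −2 −6 +2 = −6 stops.

6 stops darker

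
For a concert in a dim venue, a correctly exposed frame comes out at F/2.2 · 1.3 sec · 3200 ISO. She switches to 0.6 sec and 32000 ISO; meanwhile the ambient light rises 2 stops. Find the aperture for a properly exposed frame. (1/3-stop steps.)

f/10

Scene light: 2 stops brighter.
Shutter speed: 1.3 → 1 → 0.8 → 0.6 — 1 stop shorter (darker).
ISO: 3200 → 4000 → 5000 → 6400 → 8000 → 10000 → 12800 → 16000 → 20000 → 25600 → 32000 — 3 1/3 stops raised (brighter).
Net so far: 4 1/3 stops brighter. Aperture: f/2.2 → f/2.5 → f/2.8 → f/3.2 → f/3.5 → f/4 → f/4.5 → f/5 → f/5.6 → f/6.3 → f/7.1 → f/8 → f/9 → f/10.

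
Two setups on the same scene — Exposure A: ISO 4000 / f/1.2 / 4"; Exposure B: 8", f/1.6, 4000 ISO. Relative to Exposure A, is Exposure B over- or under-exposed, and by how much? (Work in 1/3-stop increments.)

Aperture: f/1.2 → f/1.4 → f/1.6 — 2/3 stop narrower (darker).
Shutter speed: 4 → 5 → 6 → 8 — 1 stop longer (brighter).
ISO: unchanged.
Net: −2/3 +1 = +1/3 stops.

1/3 stop brighter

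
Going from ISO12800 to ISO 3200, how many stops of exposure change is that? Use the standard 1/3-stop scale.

12800 → 10000 → 8000 → 6400 → 5000 → 4000 → 3200 — count the steps: 6 third-stops = 2 stops.

2 stops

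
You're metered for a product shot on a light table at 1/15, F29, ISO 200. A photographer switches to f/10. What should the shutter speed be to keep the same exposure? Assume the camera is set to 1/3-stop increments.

1/125s

Aperture: f/29 → f/25 → f/22 → f/20 → f/18 → f/16 → f/14 → f/13 → f/11 → f/10 — 3 stops wider (brighter).
Need 3 stops darker from the shutter speed: 1/15 → 1/20 → 1/25 → 1/30 → 1/40 → 1/50 → 1/60 → 1/80 → 1/100 → 1/125.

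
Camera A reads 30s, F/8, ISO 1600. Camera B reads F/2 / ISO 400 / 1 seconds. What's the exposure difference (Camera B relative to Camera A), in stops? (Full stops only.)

3 stops darker

Aperture: f/8 → f/5.6 → f/4 → f/2.8 → f/2 — 4 stops opened up (brighter).
Shutter speed: 30 → 15 → 8 → 4 → 2 → 1 — 5 stops faster (darker).
ISO: 1600 → 800 → 400 — 2 stops lower (darker).
Net: +4 −5 −2 = −3 stops.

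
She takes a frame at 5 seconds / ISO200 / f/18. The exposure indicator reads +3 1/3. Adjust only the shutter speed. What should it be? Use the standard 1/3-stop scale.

Overexposed by 3 1/3 stops → need 3 1/3 stops darker.
Shutter speed: 5 → 4 → 3.2 → 2.5 → 2 → 1.6 → 1.3 → 1 → 0.8 → 0.6 → 0.5.

0.5 s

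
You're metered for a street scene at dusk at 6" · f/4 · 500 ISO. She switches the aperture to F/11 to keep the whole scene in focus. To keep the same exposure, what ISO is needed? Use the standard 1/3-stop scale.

Aperture: f/4 → f/4.5 → f/5 → f/5.6 → f/6.3 → f/7.1 → f/8 → f/9 → f/10 → f/11 — 3 stops stopped down (darker).
Need 3 stops brighter from the ISO: 500 → 640 → 800 → 1000 → 1250 → 1600 → 2000 → 2500 → 3200 → 4000.

ISO 4000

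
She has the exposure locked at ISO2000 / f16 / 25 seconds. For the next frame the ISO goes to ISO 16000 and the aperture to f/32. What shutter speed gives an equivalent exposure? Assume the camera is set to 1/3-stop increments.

13 s

ISO: 2000 → 2500 → 3200 → 4000 → 5000 → 6400 → 8000 → 10000 → 12800 → 16000 — 3 stops raised (brighter).
Aperture: f/16 → f/18 → f/20 → f/22 → f/25 → f/29 → f/32 — 2 stops smaller aperture (darker).
Net change so far: 1 stop brighter. Offset with the shutter speed: 25 → 20 → 15 → 13.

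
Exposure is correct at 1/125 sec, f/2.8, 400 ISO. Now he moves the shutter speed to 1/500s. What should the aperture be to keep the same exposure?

Shutter speed: 1/125 → 1/250 → 1/500 — 2 stops faster (darker).
Need 2 stops brighter from the aperture: f/2.8 → f/2 → f/1.4.

f/1.4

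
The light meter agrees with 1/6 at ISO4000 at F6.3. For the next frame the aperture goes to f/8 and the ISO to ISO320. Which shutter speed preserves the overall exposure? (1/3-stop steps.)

3.2 s

Aperture: f/6.3 → f/7.1 → f/8 — 2/3 stop narrower (darker).
ISO: 4000 → 3200 → 2500 → 2000 → 1600 → 1250 → 1000 → 800 → 640 → 500 → 400 → 320 — 3 2/3 stops lower (darker).
Net change so far: 4 1/3 stops darker. Offset with the shutter speed: 1/6 → 1/5 → 1/4 → 0.3 → 0.4 → 0.5 → 0.6 → 0.8 → 1 → 1.3 → 1.6 → 2 → 2.5 → 3.2.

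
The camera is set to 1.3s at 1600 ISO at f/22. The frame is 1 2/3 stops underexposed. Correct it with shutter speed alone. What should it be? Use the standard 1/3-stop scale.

4 s

Underexposed by 1 2/3 stops → need 1 2/3 stops brighter.
Shutter speed: 1.3 → 1.6 → 2 → 2.5 → 3.2 → 4.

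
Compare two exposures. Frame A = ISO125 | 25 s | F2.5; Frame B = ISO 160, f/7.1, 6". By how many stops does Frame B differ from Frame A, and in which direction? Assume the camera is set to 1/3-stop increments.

Aperture: f/2.5 → f/2.8 → f/3.2 → f/3.5 → f/4 → f/4.5 → f/5 → f/5.6 → f/6.3 → f/7.1 — 3 stops narrower (darker).
Shutter speed: 25 → 20 → 15 → 13 → 10 → 8 → 6 — 2 stops shorter (darker).
ISO: 125 → 160 — 1/3 stop higher (brighter).
Net: −3 −2 +1/3 = −4 2/3 stops.

4 2/3 stops darker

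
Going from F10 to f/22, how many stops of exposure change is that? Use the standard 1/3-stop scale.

2 1/3 stops

f/10 → f/11 → f/13 → f/14 → f/16 → f/18 → f/20 → f/22 — count the steps: 7 third-stops = 2 1/3 stops.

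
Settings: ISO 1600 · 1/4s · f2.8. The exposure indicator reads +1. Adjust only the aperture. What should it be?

f/4

Overexposed by 1 stop → need 1 stop darker.
Aperture: f/2.8 → f/4.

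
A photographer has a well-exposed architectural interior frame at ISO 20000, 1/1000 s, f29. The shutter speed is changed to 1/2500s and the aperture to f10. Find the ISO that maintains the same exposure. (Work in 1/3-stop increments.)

Shutter speed: 1/1000 → 1/1250 → 1/1600 → 1/2000 → 1/2500 — 1 1/3 stops shorter (darker).
Aperture: f/29 → f/25 → f/22 → f/20 → f/18 → f/16 → f/14 → f/13 → f/11 → f/10 — 3 stops wider (brighter).
Net change so far: 1 2/3 stops brighter. Offset with the ISO: 20000 → 16000 → 12800 → 10000 → 8000 → 6400.

ISO 6400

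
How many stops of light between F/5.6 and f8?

f/5.6 → f/8 — count the steps: 1 stop.

1 stop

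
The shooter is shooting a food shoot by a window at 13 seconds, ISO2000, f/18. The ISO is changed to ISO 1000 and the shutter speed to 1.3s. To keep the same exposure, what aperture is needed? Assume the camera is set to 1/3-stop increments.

ISO: 2000 → 1600 → 1250 → 1000 — 1 stop lower (darker).
Shutter speed: 13 → 10 → 8 → 6 → 5 → 4 → 3.2 → 2.5 → 2 → 1.6 → 1.3 — 3 1/3 stops faster (darker).
Net change so far: 4 1/3 stops darker. Offset with the aperture: f/18 → f/16 → f/14 → f/13 → f/11 → f/10 → f/9 → f/8 → f/7.1 → f/6.3 → f/5.6 → f/5 → f/4.5 → f/4.

f/4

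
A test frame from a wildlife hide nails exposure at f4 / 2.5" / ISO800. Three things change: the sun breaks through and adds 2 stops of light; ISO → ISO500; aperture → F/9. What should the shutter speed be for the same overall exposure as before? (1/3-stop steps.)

Scene light: 2 stops brighter.
ISO: 800 → 640 → 500 — 2/3 stop lower (darker).
Aperture: f/4 → f/4.5 → f/5 → f/5.6 → f/6.3 → f/7.1 → f/8 → f/9 — 2 1/3 stops smaller aperture (darker).
Net so far: 1 stop darker. Shutter speed: 2.5 → 3.2 → 4 → 5.

5 s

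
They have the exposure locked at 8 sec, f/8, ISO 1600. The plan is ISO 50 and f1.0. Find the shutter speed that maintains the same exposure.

ISO: 1600 → 800 → 400 → 200 → 100 → 50 — 5 stops dropped (darker).
Aperture: f/8 → f/5.6 → f/4 → f/2.8 → f/2 → f/1.4 → f/1.0 — 6 stops opened up (brighter).
Net change so far: 1 stop brighter. Offset with the shutter speed: 8 → 4.

4 s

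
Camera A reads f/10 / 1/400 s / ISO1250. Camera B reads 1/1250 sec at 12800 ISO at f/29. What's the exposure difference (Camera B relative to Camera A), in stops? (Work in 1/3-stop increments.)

Aperture: f/10 → f/11 → f/13 → f/14 → f/16 → f/18 → f/20 → f/22 → f/25 → f/29 — 3 stops smaller aperture (darker).
Shutter speed: 1/400 → 1/500 → 1/640 → 1/800 → 1/1000 → 1/1250 — 1 2/3 stops faster (darker).
ISO: 1250 → 1600 → 2000 → 2500 → 3200 → 4000 → 5000 → 6400 → 8000 → 10000 → 12800 — 3 1/3 stops raised (brighter).
Net: −3 −1 2/3 +3 1/3 = −1 1/3 stops.

1 1/3 stops darker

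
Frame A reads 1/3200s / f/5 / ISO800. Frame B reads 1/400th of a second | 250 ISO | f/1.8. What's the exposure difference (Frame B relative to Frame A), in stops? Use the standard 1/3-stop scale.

Aperture: f/5 → f/4.5 → f/4 → f/3.5 → f/3.2 → f/2.8 → f/2.5 → f/2.2 → f/2 → f/1.8 — 3 stops opened up (brighter).
Shutter speed: 1/3200 → 1/2500 → 1/2000 → 1/1600 → 1/1250 → 1/1000 → 1/800 → 1/640 → 1/500 → 1/400 — 3 stops longer (brighter).
ISO: 800 → 640 → 500 → 400 → 320 → 250 — 1 2/3 stops lower (darker).
Net: +3 +3 −1 2/3 = +4 1/3 stops.

4 1/3 stops brighter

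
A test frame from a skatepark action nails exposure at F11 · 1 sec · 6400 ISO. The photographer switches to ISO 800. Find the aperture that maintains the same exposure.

f/4

ISO: 6400 → 3200 → 1600 → 800 — 3 stops dropped (darker).
Need 3 stops brighter from the aperture: f/11 → f/8 → f/5.6 → f/4.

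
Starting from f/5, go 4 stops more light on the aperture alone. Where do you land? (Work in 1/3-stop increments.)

Aperture: f/5 → f/4.5 → f/4 → f/3.5 → f/3.2 → f/2.8 → f/2.5 → f/2.2 → f/2 → f/1.8 → f/1.6 → f/1.4 → f/1.2 — 4 stops wider (brighter).

f/1.2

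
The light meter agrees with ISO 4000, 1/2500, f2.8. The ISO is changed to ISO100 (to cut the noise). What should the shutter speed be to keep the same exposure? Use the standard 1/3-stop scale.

ISO: 4000 → 3200 → 2500 → 2000 → 1600 → 1250 → 1000 → 800 → 640 → 500 → 400 → 320 → 250 → 200 → 160 → 125 → 100 — 5 1/3 stops lower (darker).
Need 5 1/3 stops brighter from the shutter speed: 1/2500 → 1/2000 → 1/1600 → 1/1250 → 1/1000 → 1/800 → 1/640 → 1/500 → 1/400 → 1/320 → 1/250 → 1/200 → 1/160 → 1/125 → 1/100 → 1/80 → 1/60.

1/60s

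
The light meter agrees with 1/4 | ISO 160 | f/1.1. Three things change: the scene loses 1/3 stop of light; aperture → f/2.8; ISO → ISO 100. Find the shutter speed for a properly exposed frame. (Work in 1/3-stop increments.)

3.2 s

Scene light: 1/3 stop darker.
Aperture: f/1.1 → f/1.2 → f/1.4 → f/1.6 → f/1.8 → f/2 → f/2.2 → f/2.5 → f/2.8 — 2 2/3 stops stopped down (darker).
ISO: 160 → 125 → 100 — 2/3 stop dropped (darker).
Net so far: 3 2/3 stops darker. Shutter speed: 1/4 → 0.3 → 0.4 → 0.5 → 0.6 → 0.8 → 1 → 1.3 → 1.6 → 2 → 2.5 → 3.2.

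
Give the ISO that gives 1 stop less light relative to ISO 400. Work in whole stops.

ISO 200

ISO: 400 → 200 — 1 stop lower (darker).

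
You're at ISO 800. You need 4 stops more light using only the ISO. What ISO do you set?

ISO: 800 → 1600 → 3200 → 6400 → 12800 — 4 stops raised (brighter).

ISO 12800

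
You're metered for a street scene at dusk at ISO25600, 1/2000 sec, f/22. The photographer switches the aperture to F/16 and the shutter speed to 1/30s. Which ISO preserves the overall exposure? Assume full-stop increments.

ISO 200

Aperture: f/22 → f/16 — 1 stop wider (brighter).
Shutter speed: 1/2000 → 1/1000 → 1/500 → 1/250 → 1/125 → 1/60 → 1/30 — 6 stops slower (brighter).
Net change so far: 7 stops brighter. Offset with the ISO: 25600 → 12800 → 6400 → 3200 → 1600 → 800 → 400 → 200.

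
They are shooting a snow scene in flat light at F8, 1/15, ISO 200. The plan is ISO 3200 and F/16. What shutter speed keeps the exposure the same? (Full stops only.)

1/60s

ISO: 200 → 400 → 800 → 1600 → 3200 — 4 stops raised (brighter).
Aperture: f/8 → f/11 → f/16 — 2 stops smaller aperture (darker).
Net change so far: 2 stops brighter. Offset with the shutter speed: 1/15 → 1/30 → 1/60.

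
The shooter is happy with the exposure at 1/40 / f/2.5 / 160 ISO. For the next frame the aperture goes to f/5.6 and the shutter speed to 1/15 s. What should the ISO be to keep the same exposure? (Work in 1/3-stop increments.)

Aperture: f/2.5 → f/2.8 → f/3.2 → f/3.5 → f/4 → f/4.5 → f/5 → f/5.6 — 2 1/3 stops smaller aperture (darker).
Shutter speed: 1/40 → 1/30 → 1/25 → 1/20 → 1/15 — 1 1/3 stops slower (brighter).
Net change so far: 1 stop darker. Offset with the ISO: 160 → 200 → 250 → 320.

ISO 320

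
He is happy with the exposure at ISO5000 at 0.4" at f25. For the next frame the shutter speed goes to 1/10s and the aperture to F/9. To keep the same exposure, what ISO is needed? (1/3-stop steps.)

Shutter speed: 0.4 → 0.3 → 1/4 → 1/5 → 1/6 → 1/8 → 1/10 — 2 stops faster (darker).
Aperture: f/25 → f/22 → f/20 → f/18 → f/16 → f/14 → f/13 → f/11 → f/10 → f/9 — 3 stops larger aperture (brighter).
Net change so far: 1 stop brighter. Offset with the ISO: 5000 → 4000 → 3200 → 2500.

ISO 2500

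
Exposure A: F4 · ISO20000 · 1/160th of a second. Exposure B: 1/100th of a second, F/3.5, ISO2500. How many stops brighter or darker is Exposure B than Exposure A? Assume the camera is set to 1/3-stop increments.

2 stops darker

Aperture: f/4 → f/3.5 — 1/3 stop larger aperture (brighter).
Shutter speed: 1/160 → 1/125 → 1/100 — 2/3 stop slower (brighter).
ISO: 20000 → 16000 → 12800 → 10000 → 8000 → 6400 → 5000 → 4000 → 3200 → 2500 — 3 stops dropped (darker).
Net: +1/3 +2/3 −3 = −2 stops.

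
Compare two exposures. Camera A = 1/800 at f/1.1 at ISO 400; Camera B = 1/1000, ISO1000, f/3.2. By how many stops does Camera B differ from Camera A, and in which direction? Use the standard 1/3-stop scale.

Aperture: f/1.1 → f/1.2 → f/1.4 → f/1.6 → f/1.8 → f/2 → f/2.2 → f/2.5 → f/2.8 → f/3.2 — 3 stops smaller aperture (darker).
Shutter speed: 1/800 → 1/1000 — 1/3 stop faster (darker).
ISO: 400 → 500 → 640 → 800 → 1000 — 1 1/3 stops higher (brighter).
Net: −3 −1/3 +1 1/3 = −2 stops.

2 stops darker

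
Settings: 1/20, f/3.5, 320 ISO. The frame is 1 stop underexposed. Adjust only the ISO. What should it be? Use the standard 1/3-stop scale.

ISO 640

Underexposed by 1 stop → need 1 stop brighter.
ISO: 320 → 400 → 500 → 640.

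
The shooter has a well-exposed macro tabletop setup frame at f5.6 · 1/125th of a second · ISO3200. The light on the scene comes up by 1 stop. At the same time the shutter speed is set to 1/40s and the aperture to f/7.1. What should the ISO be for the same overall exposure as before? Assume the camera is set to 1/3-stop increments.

Scene light: 1 stop brighter.
Shutter speed: 1/125 → 1/100 → 1/80 → 1/60 → 1/50 → 1/40 — 1 2/3 stops longer (brighter).
Aperture: f/5.6 → f/6.3 → f/7.1 — 2/3 stop stopped down (darker).
Net so far: 2 stops brighter. ISO: 3200 → 2500 → 2000 → 1600 → 1250 → 1000 → 800.

ISO 800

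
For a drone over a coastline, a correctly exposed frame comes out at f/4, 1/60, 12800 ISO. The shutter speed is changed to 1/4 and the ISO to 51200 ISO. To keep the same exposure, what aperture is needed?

Shutter speed: 1/60 → 1/30 → 1/15 → 1/8 → 1/4 — 4 stops slower (brighter).
ISO: 12800 → 25600 → 51200 — 2 stops raised (brighter).
Net change so far: 6 stops brighter. Offset with the aperture: f/4 → f/5.6 → f/8 → f/11 → f/16 → f/22 → f/32.

f/32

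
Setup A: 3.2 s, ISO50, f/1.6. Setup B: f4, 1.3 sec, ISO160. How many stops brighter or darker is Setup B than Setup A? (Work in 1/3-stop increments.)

2 1/3 stops darker

Aperture: f/1.6 → f/1.8 → f/2 → f/2.2 → f/2.5 → f/2.8 → f/3.2 → f/3.5 → f/4 — 2 2/3 stops smaller aperture (darker).
Shutter speed: 3.2 → 2.5 → 2 → 1.6 → 1.3 — 1 1/3 stops faster (darker).
ISO: 50 → 64 → 80 → 100 → 125 → 160 — 1 2/3 stops raised (brighter).
Net: −2 2/3 −1 1/3 +1 2/3 = −2 1/3 stops.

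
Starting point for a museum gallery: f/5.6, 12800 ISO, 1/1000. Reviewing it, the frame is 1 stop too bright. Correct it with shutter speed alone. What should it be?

1/2000s

Overexposed by 1 stop → need 1 stop darker.
Shutter speed: 1/1000 → 1/2000.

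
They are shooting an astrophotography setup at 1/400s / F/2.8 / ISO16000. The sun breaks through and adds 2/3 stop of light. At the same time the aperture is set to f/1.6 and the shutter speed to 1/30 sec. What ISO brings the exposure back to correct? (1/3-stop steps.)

Scene light: 2/3 stop brighter.
Aperture: f/2.8 → f/2.5 → f/2.2 → f/2 → f/1.8 → f/1.6 — 1 2/3 stops wider (brighter).
Shutter speed: 1/400 → 1/320 → 1/250 → 1/200 → 1/160 → 1/125 → 1/100 → 1/80 → 1/60 → 1/50 → 1/40 → 1/30 — 3 2/3 stops longer (brighter).
Net so far: 6 stops brighter. ISO: 16000 → 12800 → 10000 → 8000 → 6400 → 5000 → 4000 → 3200 → 2500 → 2000 → 1600 → 1250 → 1000 → 800 → 640 → 500 → 400 → 320 → 250.

ISO 250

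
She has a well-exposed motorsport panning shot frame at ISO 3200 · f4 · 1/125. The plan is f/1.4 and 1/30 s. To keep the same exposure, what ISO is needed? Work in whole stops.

Aperture: f/4 → f/2.8 → f/2 → f/1.4 — 3 stops wider (brighter).
Shutter speed: 1/125 → 1/60 → 1/30 — 2 stops slower (brighter).
Net change so far: 5 stops brighter. Offset with the ISO: 3200 → 1600 → 800 → 400 → 200 → 100.

ISO 100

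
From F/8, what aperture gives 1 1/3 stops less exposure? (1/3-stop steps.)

f/13

Aperture: f/8 → f/9 → f/10 → f/11 → f/13 — 1 1/3 stops smaller aperture (darker).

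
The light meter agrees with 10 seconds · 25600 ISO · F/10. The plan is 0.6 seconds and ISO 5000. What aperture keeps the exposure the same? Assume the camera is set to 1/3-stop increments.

Shutter speed: 10 → 8 → 6 → 5 → 4 → 3.2 → 2.5 → 2 → 1.6 → 1.3 → 1 → 0.8 → 0.6 — 4 stops shorter (darker).
ISO: 25600 → 20000 → 16000 → 12800 → 10000 → 8000 → 6400 → 5000 — 2 1/3 stops lower (darker).
Net change so far: 6 1/3 stops darker. Offset with the aperture: f/10 → f/9 → f/8 → f/7.1 → f/6.3 → f/5.6 → f/5 → f/4.5 → f/4 → f/3.5 → f/3.2 → f/2.8 → f/2.5 → f/2.2 → f/2 → f/1.8 → f/1.6 → f/1.4 → f/1.2 → f/1.1.

f/1.1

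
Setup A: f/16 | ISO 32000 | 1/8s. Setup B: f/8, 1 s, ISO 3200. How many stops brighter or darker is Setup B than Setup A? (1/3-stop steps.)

Aperture: f/16 → f/14 → f/13 → f/11 → f/10 → f/9 → f/8 — 2 stops wider (brighter).
Shutter speed: 1/8 → 1/6 → 1/5 → 1/4 → 0.3 → 0.4 → 0.5 → 0.6 → 0.8 → 1 — 3 stops longer (brighter).
ISO: 32000 → 25600 → 20000 → 16000 → 12800 → 10000 → 8000 → 6400 → 5000 → 4000 → 3200 — 3 1/3 stops lower (darker).
Net: +2 +3 −3 1/3 = +1 2/3 stops.

1 2/3 stops brighter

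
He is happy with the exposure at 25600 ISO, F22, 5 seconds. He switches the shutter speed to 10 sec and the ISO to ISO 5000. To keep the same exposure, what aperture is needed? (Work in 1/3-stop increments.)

Shutter speed: 5 → 6 → 8 → 10 — 1 stop slower (brighter).
ISO: 25600 → 20000 → 16000 → 12800 → 10000 → 8000 → 6400 → 5000 — 2 1/3 stops lower (darker).
Net change so far: 1 1/3 stops darker. Offset with the aperture: f/22 → f/20 → f/18 → f/16 → f/14.

f/14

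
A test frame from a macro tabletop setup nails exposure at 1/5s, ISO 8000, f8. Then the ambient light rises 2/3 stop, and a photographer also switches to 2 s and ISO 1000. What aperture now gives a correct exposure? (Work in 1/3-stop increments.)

Scene light: 2/3 stop brighter.
Shutter speed: 1/5 → 1/4 → 0.3 → 0.4 → 0.5 → 0.6 → 0.8 → 1 → 1.3 → 1.6 → 2 — 3 1/3 stops longer (brighter).
ISO: 8000 → 6400 → 5000 → 4000 → 3200 → 2500 → 2000 → 1600 → 1250 → 1000 — 3 stops dropped (darker).
Net so far: 1 stop brighter. Aperture: f/8 → f/9 → f/10 → f/11.

f/11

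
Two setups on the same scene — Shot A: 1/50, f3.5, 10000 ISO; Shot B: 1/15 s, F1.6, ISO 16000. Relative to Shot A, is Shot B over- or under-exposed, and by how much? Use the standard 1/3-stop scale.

Aperture: f/3.5 → f/3.2 → f/2.8 → f/2.5 → f/2.2 → f/2 → f/1.8 → f/1.6 — 2 1/3 stops opened up (brighter).
Shutter speed: 1/50 → 1/40 → 1/30 → 1/25 → 1/20 → 1/15 — 1 2/3 stops longer (brighter).
ISO: 10000 → 12800 → 16000 — 2/3 stop raised (brighter).
Net: +2 1/3 +1 2/3 +2/3 = +4 2/3 stops.

4 2/3 stops brighter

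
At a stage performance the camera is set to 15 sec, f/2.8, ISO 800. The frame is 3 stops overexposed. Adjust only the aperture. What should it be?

Overexposed by 3 stops → need 3 stops darker.
Aperture: f/2.8 → f/4 → f/5.6 → f/8.

f/8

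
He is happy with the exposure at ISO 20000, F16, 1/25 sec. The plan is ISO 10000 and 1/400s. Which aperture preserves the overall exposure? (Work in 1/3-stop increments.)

f/2.8

ISO: 20000 → 16000 → 12800 → 10000 — 1 stop dropped (darker).
Shutter speed: 1/25 → 1/30 → 1/40 → 1/50 → 1/60 → 1/80 → 1/100 → 1/125 → 1/160 → 1/200 → 1/250 → 1/320 → 1/400 — 4 stops shorter (darker).
Net change so far: 5 stops darker. Offset with the aperture: f/16 → f/14 → f/13 → f/11 → f/10 → f/9 → f/8 → f/7.1 → f/6.3 → f/5.6 → f/5 → f/4.5 → f/4 → f/3.5 → f/3.2 → f/2.8.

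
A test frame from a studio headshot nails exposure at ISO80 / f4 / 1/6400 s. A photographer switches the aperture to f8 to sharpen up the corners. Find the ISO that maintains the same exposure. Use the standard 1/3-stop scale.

Aperture: f/4 → f/4.5 → f/5 → f/5.6 → f/6.3 → f/7.1 → f/8 — 2 stops narrower (darker).
Need 2 stops brighter from the ISO: 80 → 100 → 125 → 160 → 200 → 250 → 320.

ISO 320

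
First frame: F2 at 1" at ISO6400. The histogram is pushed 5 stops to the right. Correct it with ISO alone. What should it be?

ISO 200

Overexposed by 5 stops → need 5 stops darker.
ISO: 6400 → 3200 → 1600 → 800 → 400 → 200.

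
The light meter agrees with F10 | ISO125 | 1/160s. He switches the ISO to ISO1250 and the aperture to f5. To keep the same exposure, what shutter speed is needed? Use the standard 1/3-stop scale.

1/6400s

ISO: 125 → 160 → 200 → 250 → 320 → 400 → 500 → 640 → 800 → 1000 → 1250 — 3 1/3 stops raised (brighter).
Aperture: f/10 → f/9 → f/8 → f/7.1 → f/6.3 → f/5.6 → f/5 — 2 stops larger aperture (brighter).
Net change so far: 5 1/3 stops brighter. Offset with the shutter speed: 1/160 → 1/200 → 1/250 → 1/320 → 1/400 → 1/500 → 1/640 → 1/800 → 1/1000 → 1/1250 → 1/1600 → 1/2000 → 1/2500 → 1/3200 → 1/4000 → 1/5000 → 1/6400.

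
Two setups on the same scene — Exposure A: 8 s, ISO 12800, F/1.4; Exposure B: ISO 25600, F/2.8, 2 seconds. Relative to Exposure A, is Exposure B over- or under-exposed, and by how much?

3 stops darker

Aperture: f/1.4 → f/2 → f/2.8 — 2 stops narrower (darker).
Shutter speed: 8 → 4 → 2 — 2 stops faster (darker).
ISO: 12800 → 25600 — 1 stop raised (brighter).
Net: −2 −2 +1 = −3 stops.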